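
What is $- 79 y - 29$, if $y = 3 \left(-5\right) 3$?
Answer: $3526$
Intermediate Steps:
$y = -45$ ($y = \left(-15\right) 3 = -45$)
$- 79 y - 29 = \left(-79\right) \left(-45\right) - 29 = 3555 - 29 = 3526$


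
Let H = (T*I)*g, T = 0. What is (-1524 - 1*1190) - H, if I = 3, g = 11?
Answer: -2714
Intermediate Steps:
H = 0 (H = (0*3)*11 = 0*11 = 0)
(-1524 - 1*1190) - H = (-1524 - 1*1190) - 1*0 = (-1524 - 1190) + 0 = -2714 + 0 = -2714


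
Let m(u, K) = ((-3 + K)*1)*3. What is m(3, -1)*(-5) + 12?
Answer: 72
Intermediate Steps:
m(u, K) = -9 + 3*K (m(u, K) = (-3 + K)*3 = -9 + 3*K)
m(3, -1)*(-5) + 12 = (-9 + 3*(-1))*(-5) + 12 = (-9 - 3)*(-5) + 12 = -12*(-5) + 12 = 60 + 12 = 72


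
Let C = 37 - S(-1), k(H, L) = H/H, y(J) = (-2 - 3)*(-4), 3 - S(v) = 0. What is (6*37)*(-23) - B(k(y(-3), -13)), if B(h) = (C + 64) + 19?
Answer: -5223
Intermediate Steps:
S(v) = 3 (S(v) = 3 - 1*0 = 3 + 0 = 3)
y(J) = 20 (y(J) = -5*(-4) = 20)
k(H, L) = 1
C = 34 (C = 37 - 1*3 = 37 - 3 = 34)
B(h) = 117 (B(h) = (34 + 64) + 19 = 98 + 19 = 117)
(6*37)*(-23) - B(k(y(-3), -13)) = (6*37)*(-23) - 1*117 = 222*(-23) - 117 = -5106 - 117 = -5223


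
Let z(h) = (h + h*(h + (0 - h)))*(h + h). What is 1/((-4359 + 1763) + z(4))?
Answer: -1/2564 ≈ -0.00039002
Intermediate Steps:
z(h) = 2*h² (z(h) = (h + h*(h - h))*(2*h) = (h + h*0)*(2*h) = (h + 0)*(2*h) = h*(2*h) = 2*h²)
1/((-4359 + 1763) + z(4)) = 1/((-4359 + 1763) + 2*4²) = 1/(-2596 + 2*16) = 1/(-2596 + 32) = 1/(-2564) = -1/2564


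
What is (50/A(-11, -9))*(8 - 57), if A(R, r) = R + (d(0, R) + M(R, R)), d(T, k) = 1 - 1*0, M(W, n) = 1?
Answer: 2450/9 ≈ 272.22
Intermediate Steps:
d(T, k) = 1 (d(T, k) = 1 + 0 = 1)
A(R, r) = 2 + R (A(R, r) = R + (1 + 1) = R + 2 = 2 + R)
(50/A(-11, -9))*(8 - 57) = (50/(2 - 11))*(8 - 57) = (50/(-9))*(-49) = (50*(-⅑))*(-49) = -50/9*(-49) = 2450/9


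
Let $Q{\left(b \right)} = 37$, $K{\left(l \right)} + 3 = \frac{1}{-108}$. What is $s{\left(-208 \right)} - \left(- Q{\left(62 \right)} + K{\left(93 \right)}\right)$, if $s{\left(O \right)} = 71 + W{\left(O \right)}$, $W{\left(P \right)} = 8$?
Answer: $\frac{12853}{108} \approx 119.01$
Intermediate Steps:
$K{\left(l \right)} = - \frac{325}{108}$ ($K{\left(l \right)} = -3 + \frac{1}{-108} = -3 - \frac{1}{108} = - \frac{325}{108}$)
$s{\left(O \right)} = 79$ ($s{\left(O \right)} = 71 + 8 = 79$)
$s{\left(-208 \right)} - \left(- Q{\left(62 \right)} + K{\left(93 \right)}\right) = 79 + \left(37 - - \frac{325}{108}\right) = 79 + \left(37 + \frac{325}{108}\right) = 79 + \frac{4321}{108} = \frac{12853}{108}$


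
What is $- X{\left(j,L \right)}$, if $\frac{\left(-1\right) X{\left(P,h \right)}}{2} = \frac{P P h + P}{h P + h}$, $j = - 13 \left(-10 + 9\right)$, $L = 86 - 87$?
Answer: $\frac{156}{7} \approx 22.286$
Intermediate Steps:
$L = -1$
$j = 13$ ($j = \left(-13\right) \left(-1\right) = 13$)
$X{\left(P,h \right)} = - \frac{2 \left(P + h P^{2}\right)}{h + P h}$ ($X{\left(P,h \right)} = - 2 \frac{P P h + P}{h P + h} = - 2 \frac{P^{2} h + P}{P h + h} = - 2 \frac{h P^{2} + P}{h + P h} = - 2 \frac{P + h P^{2}}{h + P h} = - \frac{2 \left(P + h P^{2}\right)}{h + P h}$)
$- X{\left(j,L \right)} = - \frac{\left(-2\right) 13 \left(1 + 13 \left(-1\right)\right)}{\left(-1\right) \left(1 + 13\right)} = - \frac{\left(-2\right) 13 \left(-1\right) \left(1 - 13\right)}{14} = - \frac{\left(-2\right) 13 \left(-1\right) \left(-12\right)}{14} = \left(-1\right) \left(- \frac{156}{7}\right) = \frac{156}{7}$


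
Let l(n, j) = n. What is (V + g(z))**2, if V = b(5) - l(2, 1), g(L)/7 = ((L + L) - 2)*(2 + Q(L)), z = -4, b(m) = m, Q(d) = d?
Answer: 20449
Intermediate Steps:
g(L) = 7*(-2 + 2*L)*(2 + L) (g(L) = 7*(((L + L) - 2)*(2 + L)) = 7*((2*L - 2)*(2 + L)) = 7*((-2 + 2*L)*(2 + L)) = 7*(-2 + 2*L)*(2 + L))
V = 3 (V = 5 - 1*2 = 5 - 2 = 3)
(V + g(z))**2 = (3 + (-28 + 14*(-4) + 14*(-4)**2))**2 = (3 + (-28 - 56 + 14*16))**2 = (3 + (-28 - 56 + 224))**2 = (3 + 140)**2 = 143**2 = 20449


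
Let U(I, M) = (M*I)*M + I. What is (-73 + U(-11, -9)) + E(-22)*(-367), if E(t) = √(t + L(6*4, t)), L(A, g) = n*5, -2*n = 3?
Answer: -975 - 367*I*√118/2 ≈ -975.0 - 1993.3*I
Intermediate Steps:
n = -3/2 (n = -½*3 = -3/2 ≈ -1.5000)
U(I, M) = I + I*M² (U(I, M) = (I*M)*M + I = I*M² + I = I + I*M²)
L(A, g) = -15/2 (L(A, g) = -3/2*5 = -15/2)
E(t) = √(-15/2 + t) (E(t) = √(t - 15/2) = √(-15/2 + t))
(-73 + U(-11, -9)) + E(-22)*(-367) = (-73 - 11*(1 + (-9)²)) + (√(-30 + 4*(-22))/2)*(-367) = (-73 - 11*(1 + 81)) + (√(-30 - 88)/2)*(-367) = (-73 - 11*82) + (√(-118)/2)*(-367) = (-73 - 902) + ((I*√118)/2)*(-367) = -975 + (I*√118/2)*(-367) = -975 - 367*I*√118/2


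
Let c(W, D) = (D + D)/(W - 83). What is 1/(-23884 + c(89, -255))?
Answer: -1/23969 ≈ -4.1721e-5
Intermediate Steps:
c(W, D) = 2*D/(-83 + W) (c(W, D) = (2*D)/(-83 + W) = 2*D/(-83 + W))
1/(-23884 + c(89, -255)) = 1/(-23884 + 2*(-255)/(-83 + 89)) = 1/(-23884 + 2*(-255)/6) = 1/(-23884 + 2*(-255)*(⅙)) = 1/(-23884 - 85) = 1/(-23969) = -1/23969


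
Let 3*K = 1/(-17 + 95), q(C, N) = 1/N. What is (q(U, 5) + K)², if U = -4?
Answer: 57121/1368900 ≈ 0.041728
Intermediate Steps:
K = 1/234 (K = 1/(3*(-17 + 95)) = (⅓)/78 = (⅓)*(1/78) = 1/234 ≈ 0.0042735)
(q(U, 5) + K)² = (1/5 + 1/234)² = (⅕ + 1/234)² = (239/1170)² = 57121/1368900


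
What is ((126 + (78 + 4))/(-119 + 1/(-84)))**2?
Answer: 1806336/591361 ≈ 3.0545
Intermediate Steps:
((126 + (78 + 4))/(-119 + 1/(-84)))**2 = ((126 + 82)/(-119 - 1/84))**2 = (208/(-9997/84))**2 = (208*(-84/9997))**2 = (-1344/769)**2 = 1806336/591361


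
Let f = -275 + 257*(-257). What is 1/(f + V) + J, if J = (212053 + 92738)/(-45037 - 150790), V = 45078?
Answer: -6475785413/4160540442 ≈ -1.5565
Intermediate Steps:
f = -66324 (f = -275 - 66049 = -66324)
J = -304791/195827 (J = 304791/(-195827) = 304791*(-1/195827) = -304791/195827 ≈ -1.5564)
1/(f + V) + J = 1/(-66324 + 45078) - 304791/195827 = 1/(-21246) - 304791/195827 = -1/21246 - 304791/195827 = -6475785413/4160540442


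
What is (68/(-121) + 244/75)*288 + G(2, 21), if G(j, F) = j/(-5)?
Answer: 2343494/3025 ≈ 774.71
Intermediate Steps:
G(j, F) = -j/5 (G(j, F) = j*(-⅕) = -j/5)
(68/(-121) + 244/75)*288 + G(2, 21) = (68/(-121) + 244/75)*288 - ⅕*2 = (68*(-1/121) + 244*(1/75))*288 - ⅖ = (-68/121 + 244/75)*288 - ⅖ = (24424/9075)*288 - ⅖ = 2344704/3025 - ⅖ = 2343494/3025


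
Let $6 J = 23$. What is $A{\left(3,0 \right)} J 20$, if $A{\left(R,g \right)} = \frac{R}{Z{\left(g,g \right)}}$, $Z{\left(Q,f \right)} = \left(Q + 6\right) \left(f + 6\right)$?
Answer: $\frac{115}{18} \approx 6.3889$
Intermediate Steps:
$J = \frac{23}{6}$ ($J = \frac{1}{6} \cdot 23 = \frac{23}{6} \approx 3.8333$)
$Z{\left(Q,f \right)} = \left(6 + Q\right) \left(6 + f\right)$
$A{\left(R,g \right)} = \frac{R}{36 + g^{2} + 12 g}$ ($A{\left(R,g \right)} = \frac{R}{36 + 6 g + 6 g + g g} = \frac{R}{36 + 6 g + 6 g + g^{2}} = \frac{R}{36 + g^{2} + 12 g}$)
$A{\left(3,0 \right)} J 20 = \frac{3}{36 + 0^{2} + 12 \cdot 0} \cdot \frac{23}{6} \cdot 20 = \frac{3}{36 + 0 + 0} \cdot \frac{23}{6} \cdot 20 = \frac{3}{36} \cdot \frac{23}{6} \cdot 20 = 3 \cdot \frac{1}{36} \cdot \frac{23}{6} \cdot 20 = \frac{1}{12} \cdot \frac{23}{6} \cdot 20 = \frac{23}{72} \cdot 20 = \frac{115}{18}$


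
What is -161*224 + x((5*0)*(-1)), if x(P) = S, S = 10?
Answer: -36054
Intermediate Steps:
x(P) = 10
-161*224 + x((5*0)*(-1)) = -161*224 + 10 = -36064 + 10 = -36054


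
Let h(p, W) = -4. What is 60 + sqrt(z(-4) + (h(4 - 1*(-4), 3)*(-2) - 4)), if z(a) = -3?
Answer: 61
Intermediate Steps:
60 + sqrt(z(-4) + (h(4 - 1*(-4), 3)*(-2) - 4)) = 60 + sqrt(-3 + (-4*(-2) - 4)) = 60 + sqrt(-3 + (8 - 4)) = 60 + sqrt(-3 + 4) = 60 + sqrt(1) = 60 + 1 = 61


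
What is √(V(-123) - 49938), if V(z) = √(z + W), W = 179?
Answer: √(-49938 + 2*√14) ≈ 223.45*I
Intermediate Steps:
V(z) = √(179 + z) (V(z) = √(z + 179) = √(179 + z))
√(V(-123) - 49938) = √(√(179 - 123) - 49938) = √(√56 - 49938) = √(2*√14 - 49938) = √(-49938 + 2*√14)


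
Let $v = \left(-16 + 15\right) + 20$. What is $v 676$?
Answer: $12844$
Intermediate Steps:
$v = 19$ ($v = -1 + 20 = 19$)
$v 676 = 19 \cdot 676 = 12844$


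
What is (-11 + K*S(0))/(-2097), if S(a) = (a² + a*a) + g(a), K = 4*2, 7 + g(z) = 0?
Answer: 67/2097 ≈ 0.031950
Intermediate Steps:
g(z) = -7 (g(z) = -7 + 0 = -7)
K = 8
S(a) = -7 + 2*a² (S(a) = (a² + a*a) - 7 = (a² + a²) - 7 = 2*a² - 7 = -7 + 2*a²)
(-11 + K*S(0))/(-2097) = (-11 + 8*(-7 + 2*0²))/(-2097) = (-11 + 8*(-7 + 2*0))*(-1/2097) = (-11 + 8*(-7 + 0))*(-1/2097) = (-11 + 8*(-7))*(-1/2097) = (-11 - 56)*(-1/2097) = -67*(-1/2097) = 67/2097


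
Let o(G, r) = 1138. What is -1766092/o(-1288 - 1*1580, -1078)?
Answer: -883046/569 ≈ -1551.9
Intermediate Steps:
-1766092/o(-1288 - 1*1580, -1078) = -1766092/1138 = -1766092*1/1138 = -883046/569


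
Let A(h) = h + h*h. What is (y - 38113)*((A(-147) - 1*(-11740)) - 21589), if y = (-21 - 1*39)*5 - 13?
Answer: -446241138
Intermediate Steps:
A(h) = h + h**2
y = -313 (y = (-21 - 39)*5 - 13 = -60*5 - 13 = -300 - 13 = -313)
(y - 38113)*((A(-147) - 1*(-11740)) - 21589) = (-313 - 38113)*((-147*(1 - 147) - 1*(-11740)) - 21589) = -38426*((-147*(-146) + 11740) - 21589) = -38426*((21462 + 11740) - 21589) = -38426*(33202 - 21589) = -38426*11613 = -446241138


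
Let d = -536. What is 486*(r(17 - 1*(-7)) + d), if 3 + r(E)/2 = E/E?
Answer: -262440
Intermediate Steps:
r(E) = -4 (r(E) = -6 + 2*(E/E) = -6 + 2*1 = -6 + 2 = -4)
486*(r(17 - 1*(-7)) + d) = 486*(-4 - 536) = 486*(-540) = -262440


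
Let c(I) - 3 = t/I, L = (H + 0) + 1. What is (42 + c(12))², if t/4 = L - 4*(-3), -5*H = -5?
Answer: 22201/9 ≈ 2466.8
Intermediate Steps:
H = 1 (H = -⅕*(-5) = 1)
L = 2 (L = (1 + 0) + 1 = 1 + 1 = 2)
t = 56 (t = 4*(2 - 4*(-3)) = 4*(2 + 12) = 4*14 = 56)
c(I) = 3 + 56/I
(42 + c(12))² = (42 + (3 + 56/12))² = (42 + (3 + 56*(1/12)))² = (42 + (3 + 14/3))² = (42 + 23/3)² = (149/3)² = 22201/9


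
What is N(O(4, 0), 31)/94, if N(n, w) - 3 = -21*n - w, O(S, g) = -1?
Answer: -7/94 ≈ -0.074468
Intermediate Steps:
N(n, w) = 3 - w - 21*n (N(n, w) = 3 + (-21*n - w) = 3 + (-w - 21*n) = 3 - w - 21*n)
N(O(4, 0), 31)/94 = (3 - 1*31 - 21*(-1))/94 = (3 - 31 + 21)*(1/94) = -7*1/94 = -7/94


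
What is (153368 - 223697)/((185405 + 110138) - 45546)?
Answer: -70329/249997 ≈ -0.28132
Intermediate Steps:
(153368 - 223697)/((185405 + 110138) - 45546) = -70329/(295543 - 45546) = -70329/249997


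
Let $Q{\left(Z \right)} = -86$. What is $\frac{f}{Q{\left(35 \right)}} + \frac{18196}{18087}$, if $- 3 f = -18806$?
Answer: $- \frac{55908259}{777741} \approx -71.885$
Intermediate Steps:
$f = \frac{18806}{3}$ ($f = \left(- \frac{1}{3}\right) \left(-18806\right) = \frac{18806}{3} \approx 6268.7$)
$\frac{f}{Q{\left(35 \right)}} + \frac{18196}{18087} = \frac{18806}{3 \left(-86\right)} + \frac{18196}{18087} = \frac{18806}{3} \left(- \frac{1}{86}\right) + 18196 \cdot \frac{1}{18087} = - \frac{9403}{129} + \frac{18196}{18087} = - \frac{55908259}{777741}$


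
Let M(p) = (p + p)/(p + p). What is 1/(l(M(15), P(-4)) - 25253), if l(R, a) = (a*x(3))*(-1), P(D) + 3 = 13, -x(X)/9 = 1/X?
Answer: -1/25223 ≈ -3.9646e-5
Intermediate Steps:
x(X) = -9/X
M(p) = 1 (M(p) = (2*p)/((2*p)) = (2*p)*(1/(2*p)) = 1)
P(D) = 10 (P(D) = -3 + 13 = 10)
l(R, a) = 3*a (l(R, a) = (a*(-9/3))*(-1) = (a*(-9*⅓))*(-1) = (a*(-3))*(-1) = -3*a*(-1) = 3*a)
1/(l(M(15), P(-4)) - 25253) = 1/(3*10 - 25253) = 1/(30 - 25253) = 1/(-25223) = -1/25223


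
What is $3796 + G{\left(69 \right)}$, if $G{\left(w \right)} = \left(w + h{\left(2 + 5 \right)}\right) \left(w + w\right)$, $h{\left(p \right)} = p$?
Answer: $14284$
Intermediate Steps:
$G{\left(w \right)} = 2 w \left(7 + w\right)$ ($G{\left(w \right)} = \left(w + \left(2 + 5\right)\right) \left(w + w\right) = \left(w + 7\right) 2 w = \left(7 + w\right) 2 w = 2 w \left(7 + w\right)$)
$3796 + G{\left(69 \right)} = 3796 + 2 \cdot 69 \left(7 + 69\right) = 3796 + 2 \cdot 69 \cdot 76 = 3796 + 10488 = 14284$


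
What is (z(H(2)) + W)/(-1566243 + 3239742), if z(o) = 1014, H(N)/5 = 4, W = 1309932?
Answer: 436982/557833 ≈ 0.78336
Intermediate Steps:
H(N) = 20 (H(N) = 5*4 = 20)
(z(H(2)) + W)/(-1566243 + 3239742) = (1014 + 1309932)/(-1566243 + 3239742) = 1310946/1673499 = 1310946*(1/1673499) = 436982/557833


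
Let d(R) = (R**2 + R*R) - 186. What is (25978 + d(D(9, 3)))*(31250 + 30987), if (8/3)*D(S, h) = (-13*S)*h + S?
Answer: 29220582685/8 ≈ 3.6526e+9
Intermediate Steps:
D(S, h) = 3*S/8 - 39*S*h/8 (D(S, h) = 3*((-13*S)*h + S)/8 = 3*(-13*S*h + S)/8 = 3*(S - 13*S*h)/8 = 3*S/8 - 39*S*h/8)
d(R) = -186 + 2*R**2 (d(R) = (R**2 + R**2) - 186 = 2*R**2 - 186 = -186 + 2*R**2)
(25978 + d(D(9, 3)))*(31250 + 30987) = (25978 + (-186 + 2*((3/8)*9*(1 - 13*3))**2))*(31250 + 30987) = (25978 + (-186 + 2*((3/8)*9*(1 - 39))**2))*62237 = (25978 + (-186 + 2*((3/8)*9*(-38))**2))*62237 = (25978 + (-186 + 2*(-513/4)**2))*62237 = (25978 + (-186 + 2*(263169/16)))*62237 = (25978 + (-186 + 263169/8))*62237 = (25978 + 261681/8)*62237 = (469505/8)*62237 = 29220582685/8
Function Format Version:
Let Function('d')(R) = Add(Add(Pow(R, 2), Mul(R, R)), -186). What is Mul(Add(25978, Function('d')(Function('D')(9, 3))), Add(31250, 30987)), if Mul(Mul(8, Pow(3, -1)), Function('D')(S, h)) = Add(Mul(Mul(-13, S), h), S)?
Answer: Rational(29220582685, 8) ≈ 3.6526e+9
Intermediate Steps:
Function('D')(S, h) = Add(Mul(Rational(3, 8), S), Mul(Rational(-39, 8), S, h)) (Function('D')(S, h) = Mul(Rational(3, 8), Add(Mul(Mul(-13, S), h), S)) = Mul(Rational(3, 8), Add(Mul(-13, S, h), S)) = Mul(Rational(3, 8), Add(S, Mul(-13, S, h))) = Add(Mul(Rational(3, 8), S), Mul(Rational(-39, 8), S, h)))
Function('d')(R) = Add(-186, Mul(2, Pow(R, 2))) (Function('d')(R) = Add(Add(Pow(R, 2), Pow(R, 2)), -186) = Add(Mul(2, Pow(R, 2)), -186) = Add(-186, Mul(2, Pow(R, 2))))
Mul(Add(25978, Function('d')(Function('D')(9, 3))), Add(31250, 30987)) = Mul(Add(25978, Add(-186, Mul(2, Pow(Mul(Rational(3, 8), 9, Add(1, Mul(-13, 3))), 2)))), Add(31250, 30987)) = Mul(Add(25978, Add(-186, Mul(2, Pow(Mul(Rational(3, 8), 9, Add(1, -39)), 2)))), 62237) = Mul(Add(25978, Add(-186, Mul(2, Pow(Mul(Rational(3, 8), 9, -38), 2)))), 62237) = Mul(Add(25978, Add(-186, Mul(2, Pow(Rational(-513, 4), 2)))), 62237) = Mul(Add(25978, Add(-186, Mul(2, Rational(263169, 16)))), 62237) = Mul(Add(25978, Add(-186, Rational(263169, 8))), 62237) = Mul(Add(25978, Rational(261681, 8)), 62237) = Mul(Rational(469505, 8), 62237) = Rational(29220582685, 8)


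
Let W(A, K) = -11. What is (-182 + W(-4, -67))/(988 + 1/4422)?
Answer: -853446/4368937 ≈ -0.19534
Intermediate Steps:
(-182 + W(-4, -67))/(988 + 1/4422) = (-182 - 11)/(988 + 1/4422) = -193/(988 + 1/4422) = -193/4368937/4422 = -193*4422/4368937 = -853446/4368937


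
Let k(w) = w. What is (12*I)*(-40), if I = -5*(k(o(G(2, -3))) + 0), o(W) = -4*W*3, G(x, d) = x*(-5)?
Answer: 288000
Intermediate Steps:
G(x, d) = -5*x
o(W) = -12*W
I = -600 (I = -5*(-(-60)*2 + 0) = -5*(-12*(-10) + 0) = -5*(120 + 0) = -5*120 = -600)
(12*I)*(-40) = (12*(-600))*(-40) = -7200*(-40) = 288000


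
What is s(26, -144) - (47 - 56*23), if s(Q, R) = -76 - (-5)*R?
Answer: 445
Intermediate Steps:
s(Q, R) = -76 + 5*R
s(26, -144) - (47 - 56*23) = (-76 + 5*(-144)) - (47 - 56*23) = (-76 - 720) - (47 - 1288) = -796 - 1*(-1241) = -796 + 1241 = 445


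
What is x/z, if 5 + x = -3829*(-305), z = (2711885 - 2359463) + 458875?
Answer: 1167840/811297 ≈ 1.4395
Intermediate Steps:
z = 811297 (z = 352422 + 458875 = 811297)
x = 1167840 (x = -5 - 3829*(-305) = -5 + 1167845 = 1167840)
x/z = 1167840/811297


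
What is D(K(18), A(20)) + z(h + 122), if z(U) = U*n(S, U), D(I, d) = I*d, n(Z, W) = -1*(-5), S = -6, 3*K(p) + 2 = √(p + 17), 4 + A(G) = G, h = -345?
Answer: -3377/3 + 16*√35/3 ≈ -1094.1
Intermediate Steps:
A(G) = -4 + G
K(p) = -⅔ + √(17 + p)/3 (K(p) = -⅔ + √(p + 17)/3 = -⅔ + √(17 + p)/3)
n(Z, W) = 5
z(U) = 5*U (z(U) = U*5 = 5*U)
D(K(18), A(20)) + z(h + 122) = (-⅔ + √(17 + 18)/3)*(-4 + 20) + 5*(-345 + 122) = (-⅔ + √35/3)*16 + 5*(-223) = (-32/3 + 16*√35/3) - 1115 = -3377/3 + 16*√35/3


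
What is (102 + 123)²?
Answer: 50625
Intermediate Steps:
(102 + 123)² = 225² = 50625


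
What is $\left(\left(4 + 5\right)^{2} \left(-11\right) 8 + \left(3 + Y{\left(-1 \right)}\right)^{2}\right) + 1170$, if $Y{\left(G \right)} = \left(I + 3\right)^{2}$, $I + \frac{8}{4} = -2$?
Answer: $-5942$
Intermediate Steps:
$I = -4$ ($I = -2 - 2 = -4$)
$Y{\left(G \right)} = 1$ ($Y{\left(G \right)} = \left(-4 + 3\right)^{2} = \left(-1\right)^{2} = 1$)
$\left(\left(4 + 5\right)^{2} \left(-11\right) 8 + \left(3 + Y{\left(-1 \right)}\right)^{2}\right) + 1170 = \left(\left(4 + 5\right)^{2} \left(-11\right) 8 + \left(3 + 1\right)^{2}\right) + 1170 = \left(9^{2} \left(-11\right) 8 + 4^{2}\right) + 1170 = \left(81 \left(-11\right) 8 + 16\right) + 1170 = \left(\left(-891\right) 8 + 16\right) + 1170 = \left(-7128 + 16\right) + 1170 = -7112 + 1170 = -5942$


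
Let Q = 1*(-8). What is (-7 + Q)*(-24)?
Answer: 360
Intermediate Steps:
Q = -8
(-7 + Q)*(-24) = (-7 - 8)*(-24) = -15*(-24) = 360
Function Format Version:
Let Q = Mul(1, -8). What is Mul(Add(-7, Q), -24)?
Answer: 360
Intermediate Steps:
Q = -8
Mul(Add(-7, Q), -24) = Mul(Add(-7, -8), -24) = Mul(-15, -24) = 360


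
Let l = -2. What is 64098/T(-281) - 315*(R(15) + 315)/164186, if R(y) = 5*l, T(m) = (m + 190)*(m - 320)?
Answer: 5269556403/8979496526 ≈ 0.58684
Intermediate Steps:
T(m) = (-320 + m)*(190 + m) (T(m) = (190 + m)*(-320 + m) = (-320 + m)*(190 + m))
R(y) = -10 (R(y) = 5*(-2) = -10)
64098/T(-281) - 315*(R(15) + 315)/164186 = 64098/(-60800 + (-281)**2 - 130*(-281)) - 315*(-10 + 315)/164186 = 64098/(-60800 + 78961 + 36530) - 315*305*(1/164186) = 64098/54691 - 96075*1/164186 = 64098*(1/54691) - 96075/164186 = 64098/54691 - 96075/164186 = 5269556403/8979496526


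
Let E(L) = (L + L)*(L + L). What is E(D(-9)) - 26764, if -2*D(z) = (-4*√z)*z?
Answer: -38428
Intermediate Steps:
D(z) = 2*z^(3/2) (D(z) = -(-4*√z)*z/2 = -(-2)*z^(3/2) = 2*z^(3/2))
E(L) = 4*L² (E(L) = (2*L)*(2*L) = 4*L²)
E(D(-9)) - 26764 = 4*(2*(-9)^(3/2))² - 26764 = 4*(2*(-27*I))² - 26764 = 4*(-54*I)² - 26764 = 4*(-2916) - 26764 = -11664 - 26764 = -38428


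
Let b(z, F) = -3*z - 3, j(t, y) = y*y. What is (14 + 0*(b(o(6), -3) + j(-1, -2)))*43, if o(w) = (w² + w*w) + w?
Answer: 602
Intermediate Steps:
o(w) = w + 2*w² (o(w) = (w² + w²) + w = 2*w² + w = w + 2*w²)
j(t, y) = y²
b(z, F) = -3 - 3*z
(14 + 0*(b(o(6), -3) + j(-1, -2)))*43 = (14 + 0*((-3 - 18*(1 + 2*6)) + (-2)²))*43 = (14 + 0*((-3 - 18*(1 + 12)) + 4))*43 = (14 + 0*((-3 - 18*13) + 4))*43 = (14 + 0*((-3 - 3*78) + 4))*43 = (14 + 0*((-3 - 234) + 4))*43 = (14 + 0*(-237 + 4))*43 = (14 + 0*(-233))*43 = (14 + 0)*43 = 14*43 = 602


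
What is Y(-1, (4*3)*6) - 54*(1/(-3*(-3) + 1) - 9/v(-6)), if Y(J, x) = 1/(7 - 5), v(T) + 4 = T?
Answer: -107/2 ≈ -53.500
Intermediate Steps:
v(T) = -4 + T
Y(J, x) = 1/2
Y(-1, (4*3)*6) - 54*(1/(-3*(-3) + 1) - 9/v(-6)) = 1/2 - 54*(1/(-3*(-3) + 1) - 9/(-4 - 6)) = 1/2 - 54*(1/(9 + 1) - 9/(-10)) = 1/2 - 54*(1/10 - 9*(-1/10)) = 1/2 - 54*(1*(1/10) + 9/10) = 1/2 - 54*(1/10 + 9/10) = 1/2 - 54*1 = 1/2 - 54 = -107/2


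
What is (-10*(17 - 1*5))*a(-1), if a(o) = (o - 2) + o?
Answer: 480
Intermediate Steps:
a(o) = -2 + 2*o (a(o) = (-2 + o) + o = -2 + 2*o)
(-10*(17 - 1*5))*a(-1) = (-10*(17 - 1*5))*(-2 + 2*(-1)) = (-10*(17 - 5))*(-2 - 2) = -10*12*(-4) = -120*(-4) = 480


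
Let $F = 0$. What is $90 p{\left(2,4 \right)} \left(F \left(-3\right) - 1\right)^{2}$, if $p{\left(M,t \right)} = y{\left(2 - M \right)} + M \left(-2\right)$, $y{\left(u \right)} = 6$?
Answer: $180$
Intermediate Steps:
$p{\left(M,t \right)} = 6 - 2 M$ ($p{\left(M,t \right)} = 6 + M \left(-2\right) = 6 - 2 M$)
$90 p{\left(2,4 \right)} \left(F \left(-3\right) - 1\right)^{2} = 90 \left(6 - 4\right) \left(0 \left(-3\right) - 1\right)^{2} = 90 \left(6 - 4\right) \left(0 - 1\right)^{2} = 90 \cdot 2 \left(-1\right)^{2} = 180 \cdot 1 = 180$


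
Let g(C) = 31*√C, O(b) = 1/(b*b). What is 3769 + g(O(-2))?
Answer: 7569/2 ≈ 3784.5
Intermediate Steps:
O(b) = b⁻² (O(b) = 1/(b²) = b⁻²)
3769 + g(O(-2)) = 3769 + 31*√((-2)⁻²) = 3769 + 31*√(¼) = 3769 + 31*(½) = 3769 + 31/2 = 7569/2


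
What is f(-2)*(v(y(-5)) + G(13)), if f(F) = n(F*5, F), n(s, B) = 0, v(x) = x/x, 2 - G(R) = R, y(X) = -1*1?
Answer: 0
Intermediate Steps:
y(X) = -1
G(R) = 2 - R
v(x) = 1
f(F) = 0
f(-2)*(v(y(-5)) + G(13)) = 0*(1 + (2 - 1*13)) = 0*(1 + (2 - 13)) = 0*(1 - 11) = 0*(-10) = 0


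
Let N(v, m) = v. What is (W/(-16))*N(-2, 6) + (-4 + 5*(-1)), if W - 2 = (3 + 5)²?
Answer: -¾ ≈ -0.75000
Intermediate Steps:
W = 66 (W = 2 + (3 + 5)² = 2 + 8² = 2 + 64 = 66)
(W/(-16))*N(-2, 6) + (-4 + 5*(-1)) = (66/(-16))*(-2) + (-4 + 5*(-1)) = (66*(-1/16))*(-2) + (-4 - 5) = -33/8*(-2) - 9 = 33/4 - 9 = -¾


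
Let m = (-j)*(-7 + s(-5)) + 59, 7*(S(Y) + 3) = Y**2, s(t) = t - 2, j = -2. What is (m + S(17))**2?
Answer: 235225/49 ≈ 4800.5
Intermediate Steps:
s(t) = -2 + t
S(Y) = -3 + Y**2/7
m = 31 (m = (-1*(-2))*(-7 + (-2 - 5)) + 59 = 2*(-7 - 7) + 59 = 2*(-14) + 59 = -28 + 59 = 31)
(m + S(17))**2 = (31 + (-3 + (1/7)*17**2))**2 = (31 + (-3 + (1/7)*289))**2 = (31 + (-3 + 289/7))**2 = (31 + 268/7)**2 = (485/7)**2 = 235225/49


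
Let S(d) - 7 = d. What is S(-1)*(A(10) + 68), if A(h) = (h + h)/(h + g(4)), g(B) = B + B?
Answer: 1244/3 ≈ 414.67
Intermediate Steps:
g(B) = 2*B
S(d) = 7 + d
A(h) = 2*h/(8 + h) (A(h) = (h + h)/(h + 2*4) = (2*h)/(h + 8) = (2*h)/(8 + h) = 2*h/(8 + h))
S(-1)*(A(10) + 68) = (7 - 1)*(2*10/(8 + 10) + 68) = 6*(2*10/18 + 68) = 6*(2*10*(1/18) + 68) = 6*(10/9 + 68) = 6*(622/9) = 1244/3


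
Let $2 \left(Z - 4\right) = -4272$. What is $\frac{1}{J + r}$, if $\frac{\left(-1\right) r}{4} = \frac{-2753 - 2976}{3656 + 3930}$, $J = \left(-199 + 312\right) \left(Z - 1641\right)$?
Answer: $- \frac{3793}{1617130299} \approx -2.3455 \cdot 10^{-6}$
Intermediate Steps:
$Z = -2132$ ($Z = 4 + \frac{1}{2} \left(-4272\right) = 4 - 2136 = -2132$)
$J = -426349$ ($J = \left(-199 + 312\right) \left(-2132 - 1641\right) = 113 \left(-3773\right) = -426349$)
$r = \frac{11458}{3793}$ ($r = - 4 \frac{-2753 - 2976}{3656 + 3930} = - 4 \left(- \frac{5729}{7586}\right) = - 4 \left(\left(-5729\right) \frac{1}{7586}\right) = \left(-4\right) \left(- \frac{5729}{7586}\right) = \frac{11458}{3793} \approx 3.0208$)
$\frac{1}{J + r} = \frac{1}{-426349 + \frac{11458}{3793}} = \frac{1}{- \frac{1617130299}{3793}} = - \frac{3793}{1617130299}$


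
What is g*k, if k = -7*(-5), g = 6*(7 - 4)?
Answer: 630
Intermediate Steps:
g = 18 (g = 6*3 = 18)
k = 35
g*k = 18*35 = 630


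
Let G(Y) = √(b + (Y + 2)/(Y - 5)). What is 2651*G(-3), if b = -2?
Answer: 2651*I*√30/4 ≈ 3630.0*I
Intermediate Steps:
G(Y) = √(-2 + (2 + Y)/(-5 + Y)) (G(Y) = √(-2 + (Y + 2)/(Y - 5)) = √(-2 + (2 + Y)/(-5 + Y)))
2651*G(-3) = 2651*√((12 - 1*(-3))/(-5 - 3)) = 2651*√((12 + 3)/(-8)) = 2651*√(-⅛*15) = 2651*√(-15/8) = 2651*(I*√30/4) = 2651*I*√30/4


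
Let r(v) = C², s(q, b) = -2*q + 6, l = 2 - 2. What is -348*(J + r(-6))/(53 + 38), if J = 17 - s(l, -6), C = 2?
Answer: -5220/91 ≈ -57.363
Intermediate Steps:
l = 0
s(q, b) = 6 - 2*q
r(v) = 4 (r(v) = 2² = 4)
J = 11 (J = 17 - (6 - 2*0) = 17 - (6 + 0) = 17 - 1*6 = 17 - 6 = 11)
-348*(J + r(-6))/(53 + 38) = -348*(11 + 4)/(53 + 38) = -5220/91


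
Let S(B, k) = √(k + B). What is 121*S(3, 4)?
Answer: 121*√7 ≈ 320.14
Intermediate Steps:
S(B, k) = √(B + k)
121*S(3, 4) = 121*√(3 + 4) = 121*√7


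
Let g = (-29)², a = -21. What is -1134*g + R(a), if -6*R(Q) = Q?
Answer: -1907381/2 ≈ -9.5369e+5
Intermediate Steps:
R(Q) = -Q/6
g = 841
-1134*g + R(a) = -1134*841 - ⅙*(-21) = -953694 + 7/2 = -1907381/2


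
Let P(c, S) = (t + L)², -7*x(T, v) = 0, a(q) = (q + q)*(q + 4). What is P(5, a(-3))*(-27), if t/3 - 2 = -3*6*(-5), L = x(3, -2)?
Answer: -2056752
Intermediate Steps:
a(q) = 2*q*(4 + q) (a(q) = (2*q)*(4 + q) = 2*q*(4 + q))
x(T, v) = 0 (x(T, v) = -⅐*0 = 0)
L = 0
t = 276 (t = 6 + 3*(-3*6*(-5)) = 6 + 3*(-18*(-5)) = 6 + 3*90 = 6 + 270 = 276)
P(c, S) = 76176 (P(c, S) = (276 + 0)² = 276² = 76176)
P(5, a(-3))*(-27) = 76176*(-27) = -2056752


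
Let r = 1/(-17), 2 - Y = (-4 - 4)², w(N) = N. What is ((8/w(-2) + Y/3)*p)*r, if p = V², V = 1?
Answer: 74/51 ≈ 1.4510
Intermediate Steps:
Y = -62 (Y = 2 - (-4 - 4)² = 2 - 1*(-8)² = 2 - 1*64 = 2 - 64 = -62)
r = -1/17 ≈ -0.058824
p = 1 (p = 1² = 1)
((8/w(-2) + Y/3)*p)*r = ((8/(-2) - 62/3)*1)*(-1/17) = ((8*(-½) - 62*⅓)*1)*(-1/17) = ((-4 - 62/3)*1)*(-1/17) = -74/3*1*(-1/17) = -74/3*(-1/17) = 74/51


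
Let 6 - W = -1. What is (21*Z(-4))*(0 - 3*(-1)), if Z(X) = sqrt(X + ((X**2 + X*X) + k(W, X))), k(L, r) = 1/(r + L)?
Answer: 21*sqrt(255) ≈ 335.34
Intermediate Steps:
W = 7 (W = 6 - 1*(-1) = 6 + 1 = 7)
k(L, r) = 1/(L + r)
Z(X) = sqrt(X + 1/(7 + X) + 2*X**2) (Z(X) = sqrt(X + ((X**2 + X*X) + 1/(7 + X))) = sqrt(X + ((X**2 + X**2) + 1/(7 + X))) = sqrt(X + (2*X**2 + 1/(7 + X))) = sqrt(X + (1/(7 + X) + 2*X**2)) = sqrt(X + 1/(7 + X) + 2*X**2))
(21*Z(-4))*(0 - 3*(-1)) = (21*sqrt((1 - 4*(1 + 2*(-4))*(7 - 4))/(7 - 4)))*(0 - 3*(-1)) = (21*sqrt((1 - 4*(1 - 8)*3)/3))*(0 + 3) = (21*sqrt((1 - 4*(-7)*3)/3))*3 = (21*sqrt((1 + 84)/3))*3 = (21*sqrt((1/3)*85))*3 = (21*sqrt(85/3))*3 = (21*(sqrt(255)/3))*3 = (7*sqrt(255))*3 = 21*sqrt(255)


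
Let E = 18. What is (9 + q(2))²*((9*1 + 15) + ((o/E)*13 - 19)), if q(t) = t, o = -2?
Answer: 3872/9 ≈ 430.22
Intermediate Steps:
(9 + q(2))²*((9*1 + 15) + ((o/E)*13 - 19)) = (9 + 2)²*((9*1 + 15) + (-2/18*13 - 19)) = 11²*((9 + 15) + (-2*1/18*13 - 19)) = 121*(24 + (-⅑*13 - 19)) = 121*(24 + (-13/9 - 19)) = 121*(24 - 184/9) = 121*(32/9) = 3872/9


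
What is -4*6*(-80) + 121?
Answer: 2041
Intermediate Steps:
-4*6*(-80) + 121 = -24*(-80) + 121 = 1920 + 121 = 2041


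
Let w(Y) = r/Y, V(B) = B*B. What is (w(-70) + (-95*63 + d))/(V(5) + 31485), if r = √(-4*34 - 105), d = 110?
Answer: -1175/6302 - I*√241/2205700 ≈ -0.18645 - 7.0382e-6*I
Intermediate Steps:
r = I*√241 (r = √(-136 - 105) = √(-241) = I*√241 ≈ 15.524*I)
V(B) = B²
w(Y) = I*√241/Y (w(Y) = (I*√241)/Y = I*√241/Y)
(w(-70) + (-95*63 + d))/(V(5) + 31485) = (I*√241/(-70) + (-95*63 + 110))/(5² + 31485) = (I*√241*(-1/70) + (-5985 + 110))/(25 + 31485) = (-I*√241/70 - 5875)/31510 = (-5875 - I*√241/70)*(1/31510) = -1175/6302 - I*√241/2205700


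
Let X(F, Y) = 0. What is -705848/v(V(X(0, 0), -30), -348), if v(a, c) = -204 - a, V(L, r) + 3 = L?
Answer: 705848/201 ≈ 3511.7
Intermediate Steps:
V(L, r) = -3 + L
-705848/v(V(X(0, 0), -30), -348) = -705848/(-204 - (-3 + 0)) = -705848/(-204 - 1*(-3)) = -705848/(-204 + 3) = -705848/(-201) = -705848*(-1/201) = 705848/201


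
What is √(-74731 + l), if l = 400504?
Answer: 3*√36197 ≈ 570.77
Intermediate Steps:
√(-74731 + l) = √(-74731 + 400504) = √325773 = 3*√36197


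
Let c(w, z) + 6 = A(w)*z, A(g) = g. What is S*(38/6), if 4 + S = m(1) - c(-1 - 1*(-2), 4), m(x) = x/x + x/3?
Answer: -38/9 ≈ -4.2222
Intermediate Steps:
c(w, z) = -6 + w*z
m(x) = 1 + x/3 (m(x) = 1 + x*(⅓) = 1 + x/3)
S = -⅔ (S = -4 + ((1 + (⅓)*1) - (-6 + (-1 - 1*(-2))*4)) = -4 + ((1 + ⅓) - (-6 + (-1 + 2)*4)) = -4 + (4/3 - (-6 + 1*4)) = -4 + (4/3 - (-6 + 4)) = -4 + (4/3 - 1*(-2)) = -4 + (4/3 + 2) = -4 + 10/3 = -⅔ ≈ -0.66667)
S*(38/6) = -76/(3*6) = -⅔*19/3 = -38/9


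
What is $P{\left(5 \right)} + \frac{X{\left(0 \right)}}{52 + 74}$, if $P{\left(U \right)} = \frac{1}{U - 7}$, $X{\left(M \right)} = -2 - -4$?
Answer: $- \frac{61}{126} \approx -0.48413$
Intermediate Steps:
$X{\left(M \right)} = 2$ ($X{\left(M \right)} = -2 + 4 = 2$)
$P{\left(U \right)} = \frac{1}{-7 + U}$
$P{\left(5 \right)} + \frac{X{\left(0 \right)}}{52 + 74} = \frac{1}{-7 + 5} + \frac{1}{52 + 74} \cdot 2 = \frac{1}{-2} + \frac{1}{126} \cdot 2 = - \frac{1}{2} + \frac{1}{126} \cdot 2 = - \frac{1}{2} + \frac{1}{63} = - \frac{61}{126}$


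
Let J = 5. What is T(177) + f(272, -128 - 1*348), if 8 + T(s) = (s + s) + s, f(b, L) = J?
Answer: 528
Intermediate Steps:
f(b, L) = 5
T(s) = -8 + 3*s (T(s) = -8 + ((s + s) + s) = -8 + (2*s + s) = -8 + 3*s)
T(177) + f(272, -128 - 1*348) = (-8 + 3*177) + 5 = (-8 + 531) + 5 = 523 + 5 = 528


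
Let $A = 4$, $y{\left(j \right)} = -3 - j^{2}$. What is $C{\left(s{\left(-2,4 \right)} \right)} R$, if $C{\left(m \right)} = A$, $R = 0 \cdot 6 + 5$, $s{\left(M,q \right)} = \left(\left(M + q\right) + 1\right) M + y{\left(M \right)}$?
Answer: $20$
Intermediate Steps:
$s{\left(M,q \right)} = -3 - M^{2} + M \left(1 + M + q\right)$ ($s{\left(M,q \right)} = \left(\left(M + q\right) + 1\right) M - \left(3 + M^{2}\right) = \left(1 + M + q\right) M - \left(3 + M^{2}\right) = M \left(1 + M + q\right) - \left(3 + M^{2}\right) = -3 - M^{2} + M \left(1 + M + q\right)$)
$R = 5$ ($R = 0 + 5 = 5$)
$C{\left(m \right)} = 4$
$C{\left(s{\left(-2,4 \right)} \right)} R = 4 \cdot 5 = 20$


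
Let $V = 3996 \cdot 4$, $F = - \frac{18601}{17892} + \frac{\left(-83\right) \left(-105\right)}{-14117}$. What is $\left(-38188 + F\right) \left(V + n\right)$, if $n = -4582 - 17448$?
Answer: $\frac{29159844842480167}{126290682} \approx 2.3089 \cdot 10^{8}$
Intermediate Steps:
$n = -22030$ ($n = -4582 - 17448 = -22030$)
$F = - \frac{418519097}{252581364}$ ($F = \left(-18601\right) \frac{1}{17892} + 8715 \left(- \frac{1}{14117}\right) = - \frac{18601}{17892} - \frac{8715}{14117} = - \frac{418519097}{252581364} \approx -1.657$)
$V = 15984$
$\left(-38188 + F\right) \left(V + n\right) = \left(-38188 - \frac{418519097}{252581364}\right) \left(15984 - 22030\right) = \left(- \frac{9645995647529}{252581364}\right) \left(-6046\right) = \frac{29159844842480167}{126290682}$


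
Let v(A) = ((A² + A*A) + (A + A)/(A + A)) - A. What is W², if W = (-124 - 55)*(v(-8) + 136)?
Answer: 2387983689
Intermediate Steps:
v(A) = 1 - A + 2*A² (v(A) = ((A² + A²) + (2*A)/((2*A))) - A = (2*A² + (2*A)*(1/(2*A))) - A = (2*A² + 1) - A = (1 + 2*A²) - A = 1 - A + 2*A²)
W = -48867 (W = (-124 - 55)*((1 - 1*(-8) + 2*(-8)²) + 136) = -179*((1 + 8 + 2*64) + 136) = -179*((1 + 8 + 128) + 136) = -179*(137 + 136) = -179*273 = -48867)
W² = (-48867)² = 2387983689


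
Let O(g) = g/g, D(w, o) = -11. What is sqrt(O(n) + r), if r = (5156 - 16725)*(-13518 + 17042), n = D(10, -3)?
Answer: I*sqrt(40769155) ≈ 6385.1*I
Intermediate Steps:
n = -11
O(g) = 1
r = -40769156 (r = -11569*3524 = -40769156)
sqrt(O(n) + r) = sqrt(1 - 40769156) = sqrt(-40769155) = I*sqrt(40769155)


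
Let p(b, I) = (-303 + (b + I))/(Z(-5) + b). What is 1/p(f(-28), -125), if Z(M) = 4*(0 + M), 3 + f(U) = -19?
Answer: 7/75 ≈ 0.093333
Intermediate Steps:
f(U) = -22 (f(U) = -3 - 19 = -22)
Z(M) = 4*M
p(b, I) = (-303 + I + b)/(-20 + b) (p(b, I) = (-303 + (b + I))/(4*(-5) + b) = (-303 + (I + b))/(-20 + b) = (-303 + I + b)/(-20 + b))
1/p(f(-28), -125) = 1/((-303 - 125 - 22)/(-20 - 22)) = 1/(-450/(-42)) = 1/(-1/42*(-450)) = 1/(75/7) = 7/75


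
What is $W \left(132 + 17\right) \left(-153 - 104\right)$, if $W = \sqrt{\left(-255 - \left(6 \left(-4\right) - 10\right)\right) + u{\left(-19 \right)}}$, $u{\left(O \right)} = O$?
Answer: $- 153172 i \sqrt{15} \approx - 5.9323 \cdot 10^{5} i$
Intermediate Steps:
$W = 4 i \sqrt{15}$ ($W = \sqrt{\left(-255 - \left(6 \left(-4\right) - 10\right)\right) - 19} = \sqrt{\left(-255 - \left(-24 - 10\right)\right) - 19} = \sqrt{\left(-255 - -34\right) - 19} = \sqrt{\left(-255 + 34\right) - 19} = \sqrt{-221 - 19} = \sqrt{-240} = 4 i \sqrt{15} \approx 15.492 i$)
$W \left(132 + 17\right) \left(-153 - 104\right) = 4 i \sqrt{15} \left(132 + 17\right) \left(-153 - 104\right) = 4 i \sqrt{15} \cdot 149 \left(-153 + \left(-136 + 32\right)\right) = 4 i \sqrt{15} \cdot 149 \left(-153 - 104\right) = 4 i \sqrt{15} \cdot 149 \left(-257\right) = 4 i \sqrt{15} \left(-38293\right) = - 153172 i \sqrt{15}$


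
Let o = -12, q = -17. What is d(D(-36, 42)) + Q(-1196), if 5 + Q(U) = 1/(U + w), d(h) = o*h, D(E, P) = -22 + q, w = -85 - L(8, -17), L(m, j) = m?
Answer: 596806/1289 ≈ 463.00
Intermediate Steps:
w = -93 (w = -85 - 1*8 = -85 - 8 = -93)
D(E, P) = -39 (D(E, P) = -22 - 17 = -39)
d(h) = -12*h
Q(U) = -5 + 1/(-93 + U) (Q(U) = -5 + 1/(U - 93) = -5 + 1/(-93 + U))
d(D(-36, 42)) + Q(-1196) = -12*(-39) + (466 - 5*(-1196))/(-93 - 1196) = 468 + (466 + 5980)/(-1289) = 468 - 1/1289*6446 = 468 - 6446/1289 = 596806/1289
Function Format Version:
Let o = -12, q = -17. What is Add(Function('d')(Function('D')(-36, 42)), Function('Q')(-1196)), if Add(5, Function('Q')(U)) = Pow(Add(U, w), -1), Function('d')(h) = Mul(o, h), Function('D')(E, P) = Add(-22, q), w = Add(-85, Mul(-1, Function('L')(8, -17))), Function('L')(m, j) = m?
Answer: Rational(596806, 1289) ≈ 463.00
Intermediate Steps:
w = -93 (w = Add(-85, Mul(-1, 8)) = Add(-85, -8) = -93)
Function('D')(E, P) = -39 (Function('D')(E, P) = Add(-22, -17) = -39)
Function('d')(h) = Mul(-12, h)
Function('Q')(U) = Add(-5, Pow(Add(-93, U), -1)) (Function('Q')(U) = Add(-5, Pow(Add(U, -93), -1)) = Add(-5, Pow(Add(-93, U), -1)))
Add(Function('d')(Function('D')(-36, 42)), Function('Q')(-1196)) = Add(Mul(-12, -39), Mul(Pow(Add(-93, -1196), -1), Add(466, Mul(-5, -1196)))) = Add(468, Mul(Pow(-1289, -1), Add(466, 5980))) = Add(468, Mul(Rational(-1, 1289), 6446)) = Add(468, Rational(-6446, 1289)) = Rational(596806, 1289)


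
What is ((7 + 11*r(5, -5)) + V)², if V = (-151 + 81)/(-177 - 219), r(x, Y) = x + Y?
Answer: 2019241/39204 ≈ 51.506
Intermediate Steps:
r(x, Y) = Y + x
V = 35/198 (V = -70/(-396) = -70*(-1/396) = 35/198 ≈ 0.17677)
((7 + 11*r(5, -5)) + V)² = ((7 + 11*(-5 + 5)) + 35/198)² = ((7 + 11*0) + 35/198)² = ((7 + 0) + 35/198)² = (7 + 35/198)² = (1421/198)² = 2019241/39204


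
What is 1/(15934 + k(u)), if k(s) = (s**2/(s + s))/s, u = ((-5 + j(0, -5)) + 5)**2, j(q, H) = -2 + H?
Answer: 2/31869 ≈ 6.2757e-5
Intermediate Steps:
u = 49 (u = ((-5 + (-2 - 5)) + 5)**2 = ((-5 - 7) + 5)**2 = (-12 + 5)**2 = (-7)**2 = 49)
k(s) = 1/2 (k(s) = (s**2/((2*s)))/s = ((1/(2*s))*s**2)/s = (s/2)/s = 1/2)
1/(15934 + k(u)) = 1/(15934 + 1/2) = 1/(31869/2) = 2/31869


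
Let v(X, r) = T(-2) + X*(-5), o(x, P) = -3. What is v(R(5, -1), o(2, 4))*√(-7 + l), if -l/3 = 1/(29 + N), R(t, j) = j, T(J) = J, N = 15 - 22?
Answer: 3*I*√3454/22 ≈ 8.0142*I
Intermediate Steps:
N = -7
l = -3/22 (l = -3/(29 - 7) = -3/22 ≈ -0.13636)
v(X, r) = -2 - 5*X (v(X, r) = -2 + X*(-5) = -2 - 5*X)
v(R(5, -1), o(2, 4))*√(-7 + l) = (-2 - 5*(-1))*√(-7 - 3/22) = (-2 + 5)*√(-157/22) = 3*(I*√3454/22) = 3*I*√3454/22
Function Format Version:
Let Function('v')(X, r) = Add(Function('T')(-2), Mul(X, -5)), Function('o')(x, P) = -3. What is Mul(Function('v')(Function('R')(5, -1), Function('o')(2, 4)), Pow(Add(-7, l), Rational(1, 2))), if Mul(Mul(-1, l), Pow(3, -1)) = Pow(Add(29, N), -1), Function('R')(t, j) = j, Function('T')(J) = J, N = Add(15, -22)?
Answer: Mul(Rational(3, 22), I, Pow(3454, Rational(1, 2))) ≈ Mul(8.0142, I)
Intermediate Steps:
N = -7
l = Rational(-3, 22) (l = Mul(-3, Pow(Add(29, -7), -1)) = Mul(-3, Pow(22, -1)) = Mul(-3, Rational(1, 22)) = Rational(-3, 22) ≈ -0.13636)
Function('v')(X, r) = Add(-2, Mul(-5, X)) (Function('v')(X, r) = Add(-2, Mul(X, -5)) = Add(-2, Mul(-5, X)))
Mul(Function('v')(Function('R')(5, -1), Function('o')(2, 4)), Pow(Add(-7, l), Rational(1, 2))) = Mul(Add(-2, Mul(-5, -1)), Pow(Add(-7, Rational(-3, 22)), Rational(1, 2))) = Mul(Add(-2, 5), Pow(Rational(-157, 22), Rational(1, 2))) = Mul(3, Mul(Rational(1, 22), I, Pow(3454, Rational(1, 2)))) = Mul(Rational(3, 22), I, Pow(3454, Rational(1, 2)))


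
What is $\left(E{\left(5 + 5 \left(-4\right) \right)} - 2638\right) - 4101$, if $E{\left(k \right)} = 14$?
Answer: $-6725$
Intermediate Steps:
$\left(E{\left(5 + 5 \left(-4\right) \right)} - 2638\right) - 4101 = \left(14 - 2638\right) - 4101 = -2624 - 4101 = -6725$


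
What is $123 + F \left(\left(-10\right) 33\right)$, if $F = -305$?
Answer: $100773$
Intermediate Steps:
$123 + F \left(\left(-10\right) 33\right) = 123 - 305 \left(\left(-10\right) 33\right) = 123 - -100650 = 123 + 100650 = 100773$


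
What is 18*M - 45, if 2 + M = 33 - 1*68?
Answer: -711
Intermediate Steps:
M = -37 (M = -2 + (33 - 1*68) = -2 + (33 - 68) = -2 - 35 = -37)
18*M - 45 = 18*(-37) - 45 = -666 - 45 = -711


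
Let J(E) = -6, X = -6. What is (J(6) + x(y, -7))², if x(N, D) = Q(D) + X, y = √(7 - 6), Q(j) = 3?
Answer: 81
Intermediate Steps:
y = 1 (y = √1 = 1)
x(N, D) = -3 (x(N, D) = 3 - 6 = -3)
(J(6) + x(y, -7))² = (-6 - 3)² = (-9)² = 81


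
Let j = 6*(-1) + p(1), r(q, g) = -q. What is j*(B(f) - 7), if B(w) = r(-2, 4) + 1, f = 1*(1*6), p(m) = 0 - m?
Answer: 28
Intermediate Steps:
p(m) = -m
f = 6 (f = 1*6 = 6)
j = -7 (j = 6*(-1) - 1*1 = -6 - 1 = -7)
B(w) = 3 (B(w) = -1*(-2) + 1 = 2 + 1 = 3)
j*(B(f) - 7) = -7*(3 - 7) = -7*(-4) = 28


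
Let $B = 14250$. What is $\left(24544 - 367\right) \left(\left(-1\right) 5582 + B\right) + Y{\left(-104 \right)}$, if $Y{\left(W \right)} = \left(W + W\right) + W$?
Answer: $209565924$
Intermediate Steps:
$Y{\left(W \right)} = 3 W$ ($Y{\left(W \right)} = 2 W + W = 3 W$)
$\left(24544 - 367\right) \left(\left(-1\right) 5582 + B\right) + Y{\left(-104 \right)} = \left(24544 - 367\right) \left(\left(-1\right) 5582 + 14250\right) + 3 \left(-104\right) = 24177 \left(-5582 + 14250\right) - 312 = 24177 \cdot 8668 - 312 = 209566236 - 312 = 209565924$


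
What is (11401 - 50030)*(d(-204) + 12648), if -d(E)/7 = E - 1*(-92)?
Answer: -518864728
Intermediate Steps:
d(E) = -644 - 7*E (d(E) = -7*(E - 1*(-92)) = -7*(E + 92) = -7*(92 + E) = -644 - 7*E)
(11401 - 50030)*(d(-204) + 12648) = (11401 - 50030)*((-644 - 7*(-204)) + 12648) = -38629*((-644 + 1428) + 12648) = -38629*(784 + 12648) = -38629*13432 = -518864728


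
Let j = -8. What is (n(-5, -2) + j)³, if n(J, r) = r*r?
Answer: -64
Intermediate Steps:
n(J, r) = r²
(n(-5, -2) + j)³ = ((-2)² - 8)³ = (4 - 8)³ = (-4)³ = -64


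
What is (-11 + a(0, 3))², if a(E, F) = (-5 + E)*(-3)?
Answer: 16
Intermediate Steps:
a(E, F) = 15 - 3*E
(-11 + a(0, 3))² = (-11 + (15 - 3*0))² = (-11 + (15 + 0))² = (-11 + 15)² = 4² = 16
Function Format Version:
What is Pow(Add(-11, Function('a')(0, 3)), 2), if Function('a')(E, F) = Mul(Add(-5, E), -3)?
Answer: 16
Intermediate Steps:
Function('a')(E, F) = Add(15, Mul(-3, E))
Pow(Add(-11, Function('a')(0, 3)), 2) = Pow(Add(-11, Add(15, Mul(-3, 0))), 2) = Pow(Add(-11, Add(15, 0)), 2) = Pow(Add(-11, 15), 2) = Pow(4, 2) = 16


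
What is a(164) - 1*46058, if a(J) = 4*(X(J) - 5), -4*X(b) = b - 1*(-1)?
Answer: -46243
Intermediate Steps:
X(b) = -¼ - b/4 (X(b) = -(b - 1*(-1))/4 = -(b + 1)/4 = -(1 + b)/4 = -¼ - b/4)
a(J) = -21 - J (a(J) = 4*((-¼ - J/4) - 5) = 4*(-21/4 - J/4) = -21 - J)
a(164) - 1*46058 = (-21 - 1*164) - 1*46058 = (-21 - 164) - 46058 = -185 - 46058 = -46243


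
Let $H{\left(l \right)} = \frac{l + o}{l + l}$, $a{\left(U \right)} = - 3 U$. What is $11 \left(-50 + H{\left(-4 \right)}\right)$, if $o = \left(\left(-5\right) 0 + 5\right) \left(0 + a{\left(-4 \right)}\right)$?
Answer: $-627$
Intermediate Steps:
$o = 60$ ($o = \left(\left(-5\right) 0 + 5\right) \left(0 - -12\right) = \left(0 + 5\right) \left(0 + 12\right) = 5 \cdot 12 = 60$)
$H{\left(l \right)} = \frac{60 + l}{2 l}$ ($H{\left(l \right)} = \frac{l + 60}{l + l} = \frac{60 + l}{2 l}$)
$11 \left(-50 + H{\left(-4 \right)}\right) = 11 \left(-50 + \frac{60 - 4}{2 \left(-4\right)}\right) = 11 \left(-50 + \frac{1}{2} \left(- \frac{1}{4}\right) 56\right) = 11 \left(-50 - 7\right) = 11 \left(-57\right) = -627$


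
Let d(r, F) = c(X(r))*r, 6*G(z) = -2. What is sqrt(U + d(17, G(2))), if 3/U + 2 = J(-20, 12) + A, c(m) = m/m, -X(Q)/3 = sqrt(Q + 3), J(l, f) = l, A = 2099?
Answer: 4*sqrt(4583939)/2077 ≈ 4.1233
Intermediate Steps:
G(z) = -1/3 (G(z) = (1/6)*(-2) = -1/3)
X(Q) = -3*sqrt(3 + Q) (X(Q) = -3*sqrt(Q + 3) = -3*sqrt(3 + Q))
c(m) = 1
d(r, F) = r (d(r, F) = 1*r = r)
U = 3/2077 (U = 3/(-2 + (-20 + 2099)) = 3/(-2 + 2079) = 3/2077 ≈ 0.0014444)
sqrt(U + d(17, G(2))) = sqrt(3/2077 + 17) = sqrt(35312/2077) = 4*sqrt(4583939)/2077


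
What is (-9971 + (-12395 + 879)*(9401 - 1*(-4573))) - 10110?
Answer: -160944665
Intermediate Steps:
(-9971 + (-12395 + 879)*(9401 - 1*(-4573))) - 10110 = (-9971 - 11516*(9401 + 4573)) - 10110 = (-9971 - 11516*13974) - 10110 = (-9971 - 160924584) - 10110 = -160934555 - 10110 = -160944665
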